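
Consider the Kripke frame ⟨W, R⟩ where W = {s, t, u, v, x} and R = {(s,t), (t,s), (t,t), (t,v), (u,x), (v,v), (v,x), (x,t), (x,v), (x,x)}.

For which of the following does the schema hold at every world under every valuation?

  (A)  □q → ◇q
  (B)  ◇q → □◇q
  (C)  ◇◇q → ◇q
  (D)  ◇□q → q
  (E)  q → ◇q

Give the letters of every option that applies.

A

R is not reflexive: not s R s.
R is not symmetric: t R v but not v R t.
R is not transitive: s R t and t R s but not s R s.
R is not euclidean: t R s and t R v but not s R v.
R is serial: every world has an R-successor.
(A) □q → ◇q is axiom D, which corresponds to seriality. R is serial — valid.
(B) ◇q → □◇q is axiom 5; it is valid on a frame exactly when R is euclidean. R is not euclidean, so not valid.
(C) ◇◇q → ◇q is the dual of axiom 4; it is valid on a frame exactly when R is transitive. R is not transitive, so not valid.
(D) ◇□q → q (the dual of axiom B) characterises the symmetric frames. R is not symmetric — not valid.
(E) q → ◇q is the dual of axiom T, which corresponds to reflexivity. R is not reflexive — not valid.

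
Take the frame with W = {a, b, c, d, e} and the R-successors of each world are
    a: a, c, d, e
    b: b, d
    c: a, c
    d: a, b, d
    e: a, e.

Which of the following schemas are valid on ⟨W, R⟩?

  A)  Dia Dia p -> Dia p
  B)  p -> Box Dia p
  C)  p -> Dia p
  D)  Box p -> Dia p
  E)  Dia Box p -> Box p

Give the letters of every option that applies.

R is reflexive: each world relates to itself.
R is symmetric: every R-edge is matched by its reverse.
R is not transitive: a R d and d R b but not a R b.
R is not euclidean: a R c and a R d but not c R d.
R is serial: every world has an R-successor.
(A) Dia Dia p -> Dia p is the dual of axiom 4, which corresponds to transitivity. R is not transitive — not valid.
(B) p -> Box Dia p (axiom B) characterises the symmetric frames. R is symmetric — valid.
(C) p -> Dia p (the dual of axiom T) characterises the reflexive frames. R is reflexive — valid.
(D) Box p -> Dia p is axiom D; it is valid on a frame exactly when R is serial. R is serial, so valid.
(E) the dual of axiom 5: valid iff R is euclidean. R is not euclidean — not valid.

B, C, D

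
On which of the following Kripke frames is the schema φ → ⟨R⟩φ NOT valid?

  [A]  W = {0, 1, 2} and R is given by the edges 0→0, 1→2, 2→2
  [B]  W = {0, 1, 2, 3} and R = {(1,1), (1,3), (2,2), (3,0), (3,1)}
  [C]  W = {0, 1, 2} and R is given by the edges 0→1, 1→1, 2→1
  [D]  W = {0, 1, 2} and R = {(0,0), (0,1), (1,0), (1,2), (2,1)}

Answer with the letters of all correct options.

A, B, C, D

The schema φ → ⟨R⟩φ is the dual of axiom T; it is valid on a frame iff R is reflexive.
(A) R is not reflexive (not 1 R 1), so the schema fails here.
(B) R is not reflexive (not 0 R 0), so the schema fails here.
(C) R is not reflexive (not 0 R 0), so the schema fails here.
(D) R is not reflexive (not 1 R 1), so the schema fails here.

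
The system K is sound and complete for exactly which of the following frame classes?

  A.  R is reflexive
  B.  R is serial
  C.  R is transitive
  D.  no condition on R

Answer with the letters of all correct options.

(A) this class determines T (= KT), not K.
(B) this class determines D, not K.
(C) this class determines K4, not K.
(D) K is sound and complete for exactly this class.

D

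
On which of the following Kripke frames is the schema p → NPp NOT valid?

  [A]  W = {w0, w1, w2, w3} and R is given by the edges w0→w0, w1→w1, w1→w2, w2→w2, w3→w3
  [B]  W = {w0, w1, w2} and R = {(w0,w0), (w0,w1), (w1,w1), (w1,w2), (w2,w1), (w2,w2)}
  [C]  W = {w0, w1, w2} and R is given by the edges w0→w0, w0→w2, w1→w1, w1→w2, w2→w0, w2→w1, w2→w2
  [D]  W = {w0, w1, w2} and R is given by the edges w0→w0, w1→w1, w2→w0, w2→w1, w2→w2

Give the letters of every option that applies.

The schema p → NPp is axiom B; it is valid on a frame iff R is symmetric.
(A) R is not symmetric (w1 R w2 but not w2 R w1), so the schema fails here.
(B) R is not symmetric (w0 R w1 but not w1 R w0), so the schema fails here.
(C) R is symmetric (every R-edge is matched by its reverse), so the schema is valid here.
(D) R is not symmetric (w2 R w0 but not w0 R w2), so the schema fails here.

A, B, D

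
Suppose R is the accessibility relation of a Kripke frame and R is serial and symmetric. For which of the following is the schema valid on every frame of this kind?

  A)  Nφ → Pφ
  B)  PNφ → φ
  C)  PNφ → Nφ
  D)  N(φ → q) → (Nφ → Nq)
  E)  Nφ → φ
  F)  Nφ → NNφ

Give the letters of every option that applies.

(A) Nφ → Pφ is axiom D, which corresponds to seriality. Every such R is serial — valid.
(B) PNφ → φ (the dual of axiom B) characterises the symmetric frames. Every such R is symmetric — valid.
(C) PNφ → Nφ is the dual of axiom 5, which corresponds to the euclidean property. Such an R need not be euclidean — not valid.
(D) N(φ → q) → (Nφ → Nq) is axiom K, valid on every Kripke frame — valid.
(E) Nφ → φ is axiom T; it is valid on a frame exactly when R is reflexive. Such an R need not be reflexive, so not valid.
(F) Nφ → NNφ is axiom 4; it is valid on a frame exactly when R is transitive. Such an R need not be transitive, so not valid.

A, B, D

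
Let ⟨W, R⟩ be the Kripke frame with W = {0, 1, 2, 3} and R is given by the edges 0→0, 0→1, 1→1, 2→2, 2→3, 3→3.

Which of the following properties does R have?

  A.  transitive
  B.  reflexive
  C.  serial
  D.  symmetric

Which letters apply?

(A) transitive: R is closed under composition.
(B) reflexive: each world relates to itself.
(C) serial: every world has an R-successor.
(D) not symmetric: 0 R 1 but not 1 R 0.

A, B, C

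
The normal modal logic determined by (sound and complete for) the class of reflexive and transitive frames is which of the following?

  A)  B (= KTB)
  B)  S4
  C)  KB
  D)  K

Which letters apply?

(A) B (= KTB) is determined by the class of reflexive and symmetric frames.
(B) S4 is determined by exactly this class.
(C) KB is determined by the class of symmetric frames.
(D) K is determined by the class of arbitrary frames.

B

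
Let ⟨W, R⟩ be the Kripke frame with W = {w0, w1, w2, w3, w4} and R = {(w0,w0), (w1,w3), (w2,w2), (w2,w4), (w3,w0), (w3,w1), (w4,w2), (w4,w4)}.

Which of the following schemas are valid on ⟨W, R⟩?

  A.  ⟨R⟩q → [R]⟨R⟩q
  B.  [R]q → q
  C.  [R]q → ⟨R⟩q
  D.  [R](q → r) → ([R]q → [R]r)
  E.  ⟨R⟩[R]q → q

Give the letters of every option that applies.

C, D

R is not reflexive: not w1 R w1.
R is not symmetric: w3 R w0 but not w0 R w3.
R is not euclidean: w3 R w0 and w3 R w1 but not w0 R w1.
R is serial: every world has an R-successor.
(A) axiom 5: valid iff R is euclidean. R is not euclidean — not valid.
(B) [R]q → q (axiom T) characterises the reflexive frames. R is not reflexive — not valid.
(C) [R]q → ⟨R⟩q (axiom D) characterises the serial frames. R is serial — valid.
(D) [R](q → r) → ([R]q → [R]r) is the K axiom; it holds on all frames — valid.
(E) ⟨R⟩[R]q → q is the dual of axiom B; it is valid on a frame exactly when R is symmetric. R is not symmetric, so not valid.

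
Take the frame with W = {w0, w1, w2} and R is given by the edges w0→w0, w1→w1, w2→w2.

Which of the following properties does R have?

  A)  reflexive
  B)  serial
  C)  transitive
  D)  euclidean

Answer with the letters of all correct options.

A, B, C, D

(A) reflexive: each world relates to itself.
(B) serial: every world has an R-successor.
(C) transitive: R is closed under composition.
(D) euclidean: any two R-successors of the same world are R-related.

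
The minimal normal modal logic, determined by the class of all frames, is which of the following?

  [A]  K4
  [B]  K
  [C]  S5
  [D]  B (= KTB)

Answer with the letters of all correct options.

(A) K4 is determined by the class of transitive frames.
(B) K is determined by exactly this class.
(C) S5 is determined by the class of reflexive, symmetric, and transitive frames.
(D) B (= KTB) is determined by the class of reflexive and symmetric frames.

B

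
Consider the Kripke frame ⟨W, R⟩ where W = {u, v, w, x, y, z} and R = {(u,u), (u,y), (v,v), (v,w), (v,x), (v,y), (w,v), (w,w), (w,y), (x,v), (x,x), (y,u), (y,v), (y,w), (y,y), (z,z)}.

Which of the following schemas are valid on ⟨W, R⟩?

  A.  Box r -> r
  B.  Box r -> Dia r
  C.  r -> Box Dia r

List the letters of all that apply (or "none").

A, B, C

R is reflexive: each world relates to itself.
R is symmetric: every R-edge is matched by its reverse.
R is serial: every world has an R-successor.
(A) axiom T: valid iff R is reflexive. R is reflexive — valid.
(B) Box r -> Dia r is axiom D, which corresponds to seriality. R is serial — valid.
(C) axiom B: valid iff R is symmetric. R is symmetric — valid.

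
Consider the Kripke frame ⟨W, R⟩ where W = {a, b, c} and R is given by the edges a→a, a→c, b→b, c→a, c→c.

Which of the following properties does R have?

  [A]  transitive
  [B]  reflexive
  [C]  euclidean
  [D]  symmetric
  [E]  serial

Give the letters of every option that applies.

(A) transitive: R is closed under composition.
(B) reflexive: each world relates to itself.
(C) euclidean: any two R-successors of the same world are R-related.
(D) symmetric: every R-edge is matched by its reverse.
(E) serial: every world has an R-successor.

A, B, C, D, E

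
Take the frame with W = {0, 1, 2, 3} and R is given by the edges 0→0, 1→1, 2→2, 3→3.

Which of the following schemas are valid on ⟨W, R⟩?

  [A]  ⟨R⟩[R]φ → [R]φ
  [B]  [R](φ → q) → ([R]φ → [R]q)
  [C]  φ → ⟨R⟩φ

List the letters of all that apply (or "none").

A, B, C

R is reflexive: each world relates to itself.
R is euclidean: any two R-successors of the same world are R-related.
(A) ⟨R⟩[R]φ → [R]φ is the dual of axiom 5, which corresponds to the euclidean property. R is euclidean — valid.
(B) [R](φ → q) → ([R]φ → [R]q) is axiom K, valid on every Kripke frame — valid.
(C) φ → ⟨R⟩φ (the dual of axiom T) characterises the reflexive frames. R is reflexive — valid.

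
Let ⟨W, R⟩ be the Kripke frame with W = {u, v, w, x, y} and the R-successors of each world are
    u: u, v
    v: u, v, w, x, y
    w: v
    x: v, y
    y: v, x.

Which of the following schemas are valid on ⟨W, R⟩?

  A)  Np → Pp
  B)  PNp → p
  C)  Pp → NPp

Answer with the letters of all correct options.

R is symmetric: every R-edge is matched by its reverse.
R is not euclidean: v R u and v R w but not u R w.
R is serial: every world has an R-successor.
(A) axiom D: valid iff R is serial. R is serial — valid.
(B) the dual of axiom B: valid iff R is symmetric. R is symmetric — valid.
(C) Pp → NPp (axiom 5) characterises the euclidean frames. R is not euclidean — not valid.

A, B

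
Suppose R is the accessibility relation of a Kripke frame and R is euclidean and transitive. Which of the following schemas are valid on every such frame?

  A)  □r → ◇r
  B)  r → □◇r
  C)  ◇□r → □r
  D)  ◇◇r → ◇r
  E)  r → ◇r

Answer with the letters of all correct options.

C, D

(A) □r → ◇r is axiom D, which corresponds to seriality. Such an R need not be serial — not valid.
(B) r → □◇r is axiom B, which corresponds to symmetry. Such an R need not be symmetric — not valid.
(C) ◇□r → □r is the dual of axiom 5; it is valid on a frame exactly when R is euclidean. Every such R is euclidean, so valid.
(D) the dual of axiom 4: valid iff R is transitive. Every such R is transitive — valid.
(E) r → ◇r is the dual of axiom T, which corresponds to reflexivity. Such an R need not be reflexive — not valid.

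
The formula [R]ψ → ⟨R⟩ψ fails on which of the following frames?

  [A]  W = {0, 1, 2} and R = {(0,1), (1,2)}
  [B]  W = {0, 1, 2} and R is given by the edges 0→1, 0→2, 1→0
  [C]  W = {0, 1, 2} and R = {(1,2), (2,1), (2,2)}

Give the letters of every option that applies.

The schema [R]ψ → ⟨R⟩ψ is axiom D; it is valid on a frame iff R is serial.
(A) R is not serial (2 has no R-successor), so the schema fails here.
(B) R is not serial (2 has no R-successor), so the schema fails here.
(C) R is not serial (0 has no R-successor), so the schema fails here.

A, B, C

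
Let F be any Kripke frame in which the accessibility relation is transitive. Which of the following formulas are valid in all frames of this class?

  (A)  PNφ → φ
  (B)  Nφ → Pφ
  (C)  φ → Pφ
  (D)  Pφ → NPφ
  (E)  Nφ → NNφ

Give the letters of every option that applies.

(A) PNφ → φ is the dual of axiom B, which corresponds to symmetry. Such an R need not be symmetric — not valid.
(B) Nφ → Pφ (axiom D) characterises the serial frames. Such an R need not be serial — not valid.
(C) φ → Pφ is the dual of axiom T; it is valid on a frame exactly when R is reflexive. Such an R need not be reflexive, so not valid.
(D) axiom 5: valid iff R is euclidean. Such an R need not be euclidean — not valid.
(E) axiom 4: valid iff R is transitive. Every such R is transitive — valid.

E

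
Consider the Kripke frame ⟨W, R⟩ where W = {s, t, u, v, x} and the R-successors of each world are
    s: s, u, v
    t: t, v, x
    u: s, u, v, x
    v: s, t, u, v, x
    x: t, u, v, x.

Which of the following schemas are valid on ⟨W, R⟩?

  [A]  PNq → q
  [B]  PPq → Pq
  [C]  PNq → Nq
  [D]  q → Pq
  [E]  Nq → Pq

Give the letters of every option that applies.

A, D, E

R is reflexive: each world relates to itself.
R is symmetric: every R-edge is matched by its reverse.
R is not transitive: s R u and u R x but not s R x.
R is not euclidean: u R s and u R x but not s R x.
R is serial: every world has an R-successor.
(A) PNq → q is the dual of axiom B, which corresponds to symmetry. R is symmetric — valid.
(B) the dual of axiom 4: valid iff R is transitive. R is not transitive — not valid.
(C) PNq → Nq (the dual of axiom 5) characterises the euclidean frames. R is not euclidean — not valid.
(D) q → Pq (the dual of axiom T) characterises the reflexive frames. R is reflexive — valid.
(E) Nq → Pq is axiom D, which corresponds to seriality. R is serial — valid.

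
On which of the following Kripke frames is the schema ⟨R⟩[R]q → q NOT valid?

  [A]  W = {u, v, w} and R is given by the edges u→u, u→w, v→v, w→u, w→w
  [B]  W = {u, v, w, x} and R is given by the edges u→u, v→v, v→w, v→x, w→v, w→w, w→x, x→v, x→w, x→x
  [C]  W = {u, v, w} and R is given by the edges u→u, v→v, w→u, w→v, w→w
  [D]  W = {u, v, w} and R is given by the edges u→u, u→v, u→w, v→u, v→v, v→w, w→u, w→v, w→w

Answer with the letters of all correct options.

C

The schema ⟨R⟩[R]q → q is the dual of axiom B; it is valid on a frame iff R is symmetric.
(A) R is symmetric (every R-edge is matched by its reverse), so the schema is valid here.
(B) R is symmetric (every R-edge is matched by its reverse), so the schema is valid here.
(C) R is not symmetric (w R u but not u R w), so the schema fails here.
(D) R is symmetric (every R-edge is matched by its reverse), so the schema is valid here.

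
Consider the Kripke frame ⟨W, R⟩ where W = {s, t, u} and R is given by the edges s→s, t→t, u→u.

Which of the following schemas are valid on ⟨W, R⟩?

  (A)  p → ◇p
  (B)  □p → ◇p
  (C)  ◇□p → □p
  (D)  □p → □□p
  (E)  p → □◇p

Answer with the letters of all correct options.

A, B, C, D, E

R is reflexive: each world relates to itself.
R is symmetric: every R-edge is matched by its reverse.
R is transitive: R is closed under composition.
R is euclidean: any two R-successors of the same world are R-related.
R is serial: every world has an R-successor.
(A) p → ◇p is the dual of axiom T, which corresponds to reflexivity. R is reflexive — valid.
(B) □p → ◇p is axiom D, which corresponds to seriality. R is serial — valid.
(C) ◇□p → □p is the dual of axiom 5, which corresponds to the euclidean property. R is euclidean — valid.
(D) □p → □□p is axiom 4, which corresponds to transitivity. R is transitive — valid.
(E) p → □◇p (axiom B) characterises the symmetric frames. R is symmetric — valid.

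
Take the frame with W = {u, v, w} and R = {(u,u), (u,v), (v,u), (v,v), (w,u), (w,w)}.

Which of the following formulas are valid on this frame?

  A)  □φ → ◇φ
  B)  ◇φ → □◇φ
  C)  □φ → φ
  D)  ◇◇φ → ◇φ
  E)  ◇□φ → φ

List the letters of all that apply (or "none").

A, C

R is reflexive: each world relates to itself.
R is not symmetric: w R u but not u R w.
R is not transitive: w R u and u R v but not w R v.
R is not euclidean: w R u and w R w but not u R w.
R is serial: every world has an R-successor.
(A) □φ → ◇φ (axiom D) characterises the serial frames. R is serial — valid.
(B) axiom 5: valid iff R is euclidean. R is not euclidean — not valid.
(C) □φ → φ is axiom T; it is valid on a frame exactly when R is reflexive. R is reflexive, so valid.
(D) ◇◇φ → ◇φ (the dual of axiom 4) characterises the transitive frames. R is not transitive — not valid.
(E) ◇□φ → φ is the dual of axiom B; it is valid on a frame exactly when R is symmetric. R is not symmetric, so not valid.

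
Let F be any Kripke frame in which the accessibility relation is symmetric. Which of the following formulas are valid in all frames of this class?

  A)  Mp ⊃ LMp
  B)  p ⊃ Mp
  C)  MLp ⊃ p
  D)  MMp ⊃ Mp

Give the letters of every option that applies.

C

(A) Mp ⊃ LMp is axiom 5; it is valid on a frame exactly when R is euclidean. Such an R need not be euclidean, so not valid.
(B) p ⊃ Mp is the dual of axiom T, which corresponds to reflexivity. Such an R need not be reflexive — not valid.
(C) MLp ⊃ p is the dual of axiom B; it is valid on a frame exactly when R is symmetric. Every such R is symmetric, so valid.
(D) MMp ⊃ Mp is the dual of axiom 4, which corresponds to transitivity. Such an R need not be transitive — not valid.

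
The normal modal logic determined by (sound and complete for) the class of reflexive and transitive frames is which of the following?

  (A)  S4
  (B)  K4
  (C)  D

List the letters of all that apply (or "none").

A

(A) S4 is determined by exactly this class.
(B) K4 is determined by the class of transitive frames.
(C) D is determined by the class of serial frames.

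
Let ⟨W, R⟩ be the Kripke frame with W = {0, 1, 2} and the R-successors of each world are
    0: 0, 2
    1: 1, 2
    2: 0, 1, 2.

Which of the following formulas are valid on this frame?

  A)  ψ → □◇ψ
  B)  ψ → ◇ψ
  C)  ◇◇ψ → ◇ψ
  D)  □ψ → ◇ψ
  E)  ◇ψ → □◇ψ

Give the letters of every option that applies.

R is reflexive: each world relates to itself.
R is symmetric: every R-edge is matched by its reverse.
R is not transitive: 0 R 2 and 2 R 1 but not 0 R 1.
R is not euclidean: 2 R 0 and 2 R 1 but not 0 R 1.
R is serial: every world has an R-successor.
(A) ψ → □◇ψ is axiom B, which corresponds to symmetry. R is symmetric — valid.
(B) ψ → ◇ψ is the dual of axiom T, which corresponds to reflexivity. R is reflexive — valid.
(C) ◇◇ψ → ◇ψ is the dual of axiom 4; it is valid on a frame exactly when R is transitive. R is not transitive, so not valid.
(D) □ψ → ◇ψ (axiom D) characterises the serial frames. R is serial — valid.
(E) axiom 5: valid iff R is euclidean. R is not euclidean — not valid.

A, B, D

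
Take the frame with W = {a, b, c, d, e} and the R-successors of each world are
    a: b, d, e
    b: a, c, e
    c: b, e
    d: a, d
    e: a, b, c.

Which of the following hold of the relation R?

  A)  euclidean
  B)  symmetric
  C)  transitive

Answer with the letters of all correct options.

B

(A) not euclidean: a R b and a R d but not b R d.
(B) symmetric: every R-edge is matched by its reverse.
(C) not transitive: a R b and b R a but not a R a.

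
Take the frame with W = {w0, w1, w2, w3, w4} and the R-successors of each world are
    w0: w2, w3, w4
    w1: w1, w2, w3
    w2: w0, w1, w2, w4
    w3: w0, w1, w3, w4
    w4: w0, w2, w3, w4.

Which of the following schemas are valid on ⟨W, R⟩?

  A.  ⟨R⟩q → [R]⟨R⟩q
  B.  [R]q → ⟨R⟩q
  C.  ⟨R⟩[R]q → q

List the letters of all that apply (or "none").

B, C

R is symmetric: every R-edge is matched by its reverse.
R is not euclidean: w0 R w2 and w0 R w3 but not w2 R w3.
R is serial: every world has an R-successor.
(A) axiom 5: valid iff R is euclidean. R is not euclidean — not valid.
(B) [R]q → ⟨R⟩q is axiom D; it is valid on a frame exactly when R is serial. R is serial, so valid.
(C) ⟨R⟩[R]q → q is the dual of axiom B; it is valid on a frame exactly when R is symmetric. R is symmetric, so valid.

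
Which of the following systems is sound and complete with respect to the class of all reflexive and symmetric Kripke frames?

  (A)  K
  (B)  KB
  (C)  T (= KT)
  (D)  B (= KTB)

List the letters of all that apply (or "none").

D

(A) K is determined by the class of arbitrary frames.
(B) KB is determined by the class of symmetric frames.
(C) T (= KT) is determined by the class of reflexive frames.
(D) B (= KTB) is determined by exactly this class.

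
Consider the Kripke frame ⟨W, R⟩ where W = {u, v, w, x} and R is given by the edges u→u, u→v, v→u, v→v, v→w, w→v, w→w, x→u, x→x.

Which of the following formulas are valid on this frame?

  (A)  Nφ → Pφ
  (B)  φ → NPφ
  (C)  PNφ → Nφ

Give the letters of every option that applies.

A

R is not symmetric: x R u but not u R x.
R is not euclidean: v R u and v R w but not u R w.
R is serial: every world has an R-successor.
(A) Nφ → Pφ (axiom D) characterises the serial frames. R is serial — valid.
(B) axiom B: valid iff R is symmetric. R is not symmetric — not valid.
(C) PNφ → Nφ (the dual of axiom 5) characterises the euclidean frames. R is not euclidean — not valid.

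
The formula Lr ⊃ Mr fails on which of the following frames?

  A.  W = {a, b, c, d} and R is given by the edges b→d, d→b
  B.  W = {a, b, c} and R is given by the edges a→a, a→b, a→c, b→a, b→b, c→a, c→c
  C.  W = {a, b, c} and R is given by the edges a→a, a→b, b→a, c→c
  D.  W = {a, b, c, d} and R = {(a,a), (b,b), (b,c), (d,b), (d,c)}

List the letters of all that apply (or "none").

A, D

The schema Lr ⊃ Mr is axiom D; it is valid on a frame iff R is serial.
(A) R is not serial (a has no R-successor), so the schema fails here.
(B) R is serial (every world has an R-successor), so the schema is valid here.
(C) R is serial (every world has an R-successor), so the schema is valid here.
(D) R is not serial (c has no R-successor), so the schema fails here.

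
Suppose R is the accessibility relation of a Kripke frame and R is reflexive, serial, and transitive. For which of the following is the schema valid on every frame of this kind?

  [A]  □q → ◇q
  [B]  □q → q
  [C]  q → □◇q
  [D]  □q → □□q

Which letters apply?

(A) □q → ◇q (axiom D) characterises the serial frames. Every such R is serial — valid.
(B) □q → q is axiom T, which corresponds to reflexivity. Every such R is reflexive — valid.
(C) axiom B: valid iff R is symmetric. Such an R need not be symmetric — not valid.
(D) □q → □□q is axiom 4; it is valid on a frame exactly when R is transitive. Every such R is transitive, so valid.

A, B, D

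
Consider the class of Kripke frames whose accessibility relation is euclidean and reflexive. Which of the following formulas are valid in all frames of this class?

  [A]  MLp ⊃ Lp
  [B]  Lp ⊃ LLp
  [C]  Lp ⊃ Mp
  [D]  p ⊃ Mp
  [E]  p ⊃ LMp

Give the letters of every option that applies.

A reflexive euclidean relation is also symmetric (from wRw and wRv the euclidean condition gives vRw) and hence transitive; it is an equivalence relation.
(A) the dual of axiom 5: valid iff R is euclidean. Every such R is euclidean — valid.
(B) Lp ⊃ LLp is axiom 4; it is valid on a frame exactly when R is transitive. Every such R is transitive, so valid.
(C) Lp ⊃ Mp is axiom D; it is valid on a frame exactly when R is serial. Every such R is serial, so valid.
(D) p ⊃ Mp is the dual of axiom T; it is valid on a frame exactly when R is reflexive. Every such R is reflexive, so valid.
(E) p ⊃ LMp is axiom B, which corresponds to symmetry. Every such R is symmetric — valid.

A, B, C, D, E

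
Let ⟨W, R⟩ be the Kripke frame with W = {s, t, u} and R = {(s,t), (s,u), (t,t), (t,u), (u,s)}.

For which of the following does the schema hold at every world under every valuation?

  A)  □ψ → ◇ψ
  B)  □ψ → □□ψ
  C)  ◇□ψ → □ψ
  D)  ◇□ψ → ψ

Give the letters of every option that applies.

A

R is not symmetric: s R t but not t R s.
R is not transitive: s R u and u R s but not s R s.
R is not euclidean: s R u and s R t but not u R t.
R is serial: every world has an R-successor.
(A) □ψ → ◇ψ (axiom D) characterises the serial frames. R is serial — valid.
(B) axiom 4: valid iff R is transitive. R is not transitive — not valid.
(C) ◇□ψ → □ψ is the dual of axiom 5; it is valid on a frame exactly when R is euclidean. R is not euclidean, so not valid.
(D) ◇□ψ → ψ is the dual of axiom B, which corresponds to symmetry. R is not symmetric — not valid.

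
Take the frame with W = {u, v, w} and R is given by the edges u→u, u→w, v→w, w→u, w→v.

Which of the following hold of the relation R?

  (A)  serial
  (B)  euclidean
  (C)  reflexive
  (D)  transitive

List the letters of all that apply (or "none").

(A) serial: every world has an R-successor.
(B) not euclidean: w R u and w R v but not u R v.
(C) not reflexive: not v R v.
(D) not transitive: u R w and w R v but not u R v.

A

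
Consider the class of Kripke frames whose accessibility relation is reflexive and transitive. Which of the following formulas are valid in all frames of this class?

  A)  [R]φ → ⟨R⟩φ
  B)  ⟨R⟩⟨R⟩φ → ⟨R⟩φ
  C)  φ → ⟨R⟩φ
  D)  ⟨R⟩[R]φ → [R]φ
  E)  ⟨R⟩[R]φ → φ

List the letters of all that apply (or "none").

Reflexive relations are serial.
(A) [R]φ → ⟨R⟩φ (axiom D) characterises the serial frames. Every such R is serial — valid.
(B) the dual of axiom 4: valid iff R is transitive. Every such R is transitive — valid.
(C) the dual of axiom T: valid iff R is reflexive. Every such R is reflexive — valid.
(D) ⟨R⟩[R]φ → [R]φ is the dual of axiom 5; it is valid on a frame exactly when R is euclidean. Such an R need not be euclidean, so not valid.
(E) ⟨R⟩[R]φ → φ is the dual of axiom B; it is valid on a frame exactly when R is symmetric. Such an R need not be symmetric, so not valid.

A, B, C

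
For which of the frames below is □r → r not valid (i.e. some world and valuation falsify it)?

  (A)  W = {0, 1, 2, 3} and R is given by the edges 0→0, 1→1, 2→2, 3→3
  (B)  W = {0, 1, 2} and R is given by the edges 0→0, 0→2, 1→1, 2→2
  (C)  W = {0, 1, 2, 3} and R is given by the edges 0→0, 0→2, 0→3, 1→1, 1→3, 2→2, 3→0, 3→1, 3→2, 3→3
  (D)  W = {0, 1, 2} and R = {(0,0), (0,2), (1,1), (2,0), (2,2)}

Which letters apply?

none

The schema □r → r is axiom T; it is valid on a frame iff R is reflexive.
(A) R is reflexive (each world relates to itself), so the schema is valid here.
(B) R is reflexive (each world relates to itself), so the schema is valid here.
(C) R is reflexive (each world relates to itself), so the schema is valid here.
(D) R is reflexive (each world relates to itself), so the schema is valid here.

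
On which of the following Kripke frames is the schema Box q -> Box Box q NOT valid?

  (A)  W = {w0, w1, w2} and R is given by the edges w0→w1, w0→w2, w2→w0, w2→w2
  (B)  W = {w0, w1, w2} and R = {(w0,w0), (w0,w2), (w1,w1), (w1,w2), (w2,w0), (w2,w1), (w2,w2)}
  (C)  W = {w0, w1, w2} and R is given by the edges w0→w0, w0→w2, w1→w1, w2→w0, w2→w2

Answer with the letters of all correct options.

A, B

The schema Box q -> Box Box q is axiom 4; it is valid on a frame iff R is transitive.
(A) R is not transitive (w0 R w2 and w2 R w0 but not w0 R w0), so the schema fails here.
(B) R is not transitive (w0 R w2 and w2 R w1 but not w0 R w1), so the schema fails here.
(C) R is transitive (R is closed under composition), so the schema is valid here.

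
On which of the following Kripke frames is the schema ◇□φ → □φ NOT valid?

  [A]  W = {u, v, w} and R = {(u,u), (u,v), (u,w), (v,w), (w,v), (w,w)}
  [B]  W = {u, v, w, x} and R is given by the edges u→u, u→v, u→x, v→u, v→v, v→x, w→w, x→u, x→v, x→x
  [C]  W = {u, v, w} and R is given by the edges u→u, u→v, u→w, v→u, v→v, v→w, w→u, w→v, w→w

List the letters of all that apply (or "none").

A

The schema ◇□φ → □φ is the dual of axiom 5; it is valid on a frame iff R is euclidean.
(A) R is not euclidean (u R v and u R u but not v R u), so the schema fails here.
(B) R is euclidean (any two R-successors of the same world are R-related), so the schema is valid here.
(C) R is euclidean (any two R-successors of the same world are R-related), so the schema is valid here.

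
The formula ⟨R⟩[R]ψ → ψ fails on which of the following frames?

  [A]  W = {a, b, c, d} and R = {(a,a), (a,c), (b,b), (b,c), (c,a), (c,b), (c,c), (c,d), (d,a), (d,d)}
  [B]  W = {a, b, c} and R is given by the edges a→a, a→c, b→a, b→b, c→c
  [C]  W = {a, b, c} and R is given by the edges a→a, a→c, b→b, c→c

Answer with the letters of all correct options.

The schema ⟨R⟩[R]ψ → ψ is the dual of axiom B; it is valid on a frame iff R is symmetric.
(A) R is not symmetric (c R d but not d R c), so the schema fails here.
(B) R is not symmetric (a R c but not c R a), so the schema fails here.
(C) R is not symmetric (a R c but not c R a), so the schema fails here.

A, B, C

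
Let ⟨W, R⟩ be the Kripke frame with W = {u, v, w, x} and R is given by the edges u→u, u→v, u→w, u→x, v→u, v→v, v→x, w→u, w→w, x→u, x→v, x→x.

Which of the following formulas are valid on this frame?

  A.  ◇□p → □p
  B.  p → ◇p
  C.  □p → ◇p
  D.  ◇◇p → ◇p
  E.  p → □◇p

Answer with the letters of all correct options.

B, C, E

R is reflexive: each world relates to itself.
R is symmetric: every R-edge is matched by its reverse.
R is not transitive: v R u and u R w but not v R w.
R is not euclidean: u R v and u R w but not v R w.
R is serial: every world has an R-successor.
(A) ◇□p → □p (the dual of axiom 5) characterises the euclidean frames. R is not euclidean — not valid.
(B) p → ◇p is the dual of axiom T; it is valid on a frame exactly when R is reflexive. R is reflexive, so valid.
(C) axiom D: valid iff R is serial. R is serial — valid.
(D) ◇◇p → ◇p is the dual of axiom 4, which corresponds to transitivity. R is not transitive — not valid.
(E) axiom B: valid iff R is symmetric. R is symmetric — valid.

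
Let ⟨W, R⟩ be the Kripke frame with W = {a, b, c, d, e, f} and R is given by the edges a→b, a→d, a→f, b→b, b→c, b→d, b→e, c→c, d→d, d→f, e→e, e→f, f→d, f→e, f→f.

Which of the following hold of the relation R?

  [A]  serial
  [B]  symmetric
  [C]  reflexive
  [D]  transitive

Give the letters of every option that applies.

(A) serial: every world has an R-successor.
(B) not symmetric: a R b but not b R a.
(C) not reflexive: not a R a.
(D) not transitive: a R b and b R c but not a R c.

A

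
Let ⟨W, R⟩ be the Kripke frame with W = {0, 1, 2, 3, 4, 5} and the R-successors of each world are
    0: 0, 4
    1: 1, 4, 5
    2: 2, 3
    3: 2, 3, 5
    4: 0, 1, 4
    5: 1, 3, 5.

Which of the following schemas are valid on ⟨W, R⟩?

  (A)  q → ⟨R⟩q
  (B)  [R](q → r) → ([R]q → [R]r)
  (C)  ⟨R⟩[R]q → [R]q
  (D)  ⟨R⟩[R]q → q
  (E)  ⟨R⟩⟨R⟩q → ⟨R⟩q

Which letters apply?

A, B, D

R is reflexive: each world relates to itself.
R is symmetric: every R-edge is matched by its reverse.
R is not transitive: 0 R 4 and 4 R 1 but not 0 R 1.
R is not euclidean: 1 R 4 and 1 R 5 but not 4 R 5.
(A) the dual of axiom T: valid iff R is reflexive. R is reflexive — valid.
(B) [R](q → r) → ([R]q → [R]r) is axiom K, valid on every Kripke frame — valid.
(C) the dual of axiom 5: valid iff R is euclidean. R is not euclidean — not valid.
(D) ⟨R⟩[R]q → q (the dual of axiom B) characterises the symmetric frames. R is symmetric — valid.
(E) ⟨R⟩⟨R⟩q → ⟨R⟩q (the dual of axiom 4) characterises the transitive frames. R is not transitive — not valid.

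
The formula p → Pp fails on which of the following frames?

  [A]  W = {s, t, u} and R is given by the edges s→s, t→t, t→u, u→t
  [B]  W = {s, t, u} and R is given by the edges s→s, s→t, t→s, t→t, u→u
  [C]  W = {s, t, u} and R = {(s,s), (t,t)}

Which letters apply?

A, C

The schema p → Pp is the dual of axiom T; it is valid on a frame iff R is reflexive.
(A) R is not reflexive (not u R u), so the schema fails here.
(B) R is reflexive (each world relates to itself), so the schema is valid here.
(C) R is not reflexive (not u R u), so the schema fails here.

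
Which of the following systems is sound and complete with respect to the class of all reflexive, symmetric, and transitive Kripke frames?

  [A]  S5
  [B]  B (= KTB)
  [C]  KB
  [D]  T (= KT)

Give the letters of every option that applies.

(A) S5 is determined by exactly this class.
(B) B (= KTB) is determined by the class of reflexive and symmetric frames.
(C) KB is determined by the class of symmetric frames.
(D) T (= KT) is determined by the class of reflexive frames.

A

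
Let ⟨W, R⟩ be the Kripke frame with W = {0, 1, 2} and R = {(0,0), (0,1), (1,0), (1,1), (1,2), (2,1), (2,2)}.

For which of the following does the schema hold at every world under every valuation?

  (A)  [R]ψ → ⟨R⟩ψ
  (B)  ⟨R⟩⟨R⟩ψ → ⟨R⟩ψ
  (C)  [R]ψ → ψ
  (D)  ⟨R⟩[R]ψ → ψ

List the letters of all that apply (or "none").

A, C, D

R is reflexive: each world relates to itself.
R is symmetric: every R-edge is matched by its reverse.
R is not transitive: 0 R 1 and 1 R 2 but not 0 R 2.
R is serial: every world has an R-successor.
(A) [R]ψ → ⟨R⟩ψ is axiom D; it is valid on a frame exactly when R is serial. R is serial, so valid.
(B) ⟨R⟩⟨R⟩ψ → ⟨R⟩ψ is the dual of axiom 4, which corresponds to transitivity. R is not transitive — not valid.
(C) axiom T: valid iff R is reflexive. R is reflexive — valid.
(D) the dual of axiom B: valid iff R is symmetric. R is symmetric — valid.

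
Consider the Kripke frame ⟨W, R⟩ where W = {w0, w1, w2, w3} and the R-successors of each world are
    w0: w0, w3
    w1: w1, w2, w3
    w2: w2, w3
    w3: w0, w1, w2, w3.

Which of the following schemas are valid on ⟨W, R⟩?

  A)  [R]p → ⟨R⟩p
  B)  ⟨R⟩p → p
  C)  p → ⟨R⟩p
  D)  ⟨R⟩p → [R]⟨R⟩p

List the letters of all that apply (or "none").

R is reflexive: each world relates to itself.
R is not euclidean: w1 R w2 and w1 R w1 but not w2 R w1.
R is serial: every world has an R-successor.
R is not a subset of the identity: w0 R w3 with w0 ≠ w3.
(A) [R]p → ⟨R⟩p (axiom D) characterises the serial frames. R is serial — valid.
(B) ⟨R⟩p → p is valid only on frames where every R-edge is a self-loop. Here R ⊄ identity — not valid.
(C) p → ⟨R⟩p (the dual of axiom T) characterises the reflexive frames. R is reflexive — valid.
(D) ⟨R⟩p → [R]⟨R⟩p is axiom 5; it is valid on a frame exactly when R is euclidean. R is not euclidean, so not valid.

A, C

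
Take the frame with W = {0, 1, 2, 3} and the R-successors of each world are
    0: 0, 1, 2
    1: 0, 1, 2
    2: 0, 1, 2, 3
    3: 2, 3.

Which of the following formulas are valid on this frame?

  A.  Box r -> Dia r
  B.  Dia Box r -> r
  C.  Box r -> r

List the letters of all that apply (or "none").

A, B, C

R is reflexive: each world relates to itself.
R is symmetric: every R-edge is matched by its reverse.
R is serial: every world has an R-successor.
(A) Box r -> Dia r is axiom D; it is valid on a frame exactly when R is serial. R is serial, so valid.
(B) Dia Box r -> r is the dual of axiom B, which corresponds to symmetry. R is symmetric — valid.
(C) Box r -> r (axiom T) characterises the reflexive frames. R is reflexive — valid.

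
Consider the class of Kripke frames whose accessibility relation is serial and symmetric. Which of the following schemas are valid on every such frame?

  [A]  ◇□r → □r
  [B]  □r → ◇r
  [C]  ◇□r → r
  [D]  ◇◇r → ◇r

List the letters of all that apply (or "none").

(A) ◇□r → □r is the dual of axiom 5, which corresponds to the euclidean property. Such an R need not be euclidean — not valid.
(B) □r → ◇r (axiom D) characterises the serial frames. Every such R is serial — valid.
(C) ◇□r → r is the dual of axiom B, which corresponds to symmetry. Every such R is symmetric — valid.
(D) the dual of axiom 4: valid iff R is transitive. Such an R need not be transitive — not valid.

B, C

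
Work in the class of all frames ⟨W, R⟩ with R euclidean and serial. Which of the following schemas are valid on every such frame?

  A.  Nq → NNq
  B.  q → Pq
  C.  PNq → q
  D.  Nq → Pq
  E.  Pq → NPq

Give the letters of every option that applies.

D, E

(A) Nq → NNq (axiom 4) characterises the transitive frames. Such an R need not be transitive — not valid.
(B) the dual of axiom T: valid iff R is reflexive. Such an R need not be reflexive — not valid.
(C) PNq → q is the dual of axiom B, which corresponds to symmetry. Such an R need not be symmetric — not valid.
(D) Nq → Pq is axiom D, which corresponds to seriality. Every such R is serial — valid.
(E) Pq → NPq (axiom 5) characterises the euclidean frames. Every such R is euclidean — valid.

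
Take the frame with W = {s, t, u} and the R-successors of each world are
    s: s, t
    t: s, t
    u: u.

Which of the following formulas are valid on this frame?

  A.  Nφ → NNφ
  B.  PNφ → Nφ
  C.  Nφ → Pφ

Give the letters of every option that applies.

A, B, C

R is transitive: R is closed under composition.
R is euclidean: any two R-successors of the same world are R-related.
R is serial: every world has an R-successor.
(A) axiom 4: valid iff R is transitive. R is transitive — valid.
(B) PNφ → Nφ is the dual of axiom 5, which corresponds to the euclidean property. R is euclidean — valid.
(C) Nφ → Pφ is axiom D, which corresponds to seriality. R is serial — valid.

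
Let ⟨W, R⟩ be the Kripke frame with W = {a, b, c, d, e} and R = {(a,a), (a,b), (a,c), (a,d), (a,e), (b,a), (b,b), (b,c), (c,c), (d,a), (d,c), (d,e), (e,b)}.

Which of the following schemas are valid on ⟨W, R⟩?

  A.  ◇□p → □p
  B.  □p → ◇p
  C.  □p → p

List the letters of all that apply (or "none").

R is not reflexive: not d R d.
R is not euclidean: a R b and a R d but not b R d.
R is serial: every world has an R-successor.
(A) the dual of axiom 5: valid iff R is euclidean. R is not euclidean — not valid.
(B) □p → ◇p is axiom D; it is valid on a frame exactly when R is serial. R is serial, so valid.
(C) axiom T: valid iff R is reflexive. R is not reflexive — not valid.

B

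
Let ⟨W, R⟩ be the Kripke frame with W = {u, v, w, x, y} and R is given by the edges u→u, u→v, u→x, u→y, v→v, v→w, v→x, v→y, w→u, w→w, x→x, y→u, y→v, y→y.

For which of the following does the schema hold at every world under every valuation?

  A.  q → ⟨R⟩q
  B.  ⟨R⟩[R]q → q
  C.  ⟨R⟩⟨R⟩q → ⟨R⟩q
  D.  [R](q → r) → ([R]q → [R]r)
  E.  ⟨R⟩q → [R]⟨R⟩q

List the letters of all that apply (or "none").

A, D

R is reflexive: each world relates to itself.
R is not symmetric: u R v but not v R u.
R is not transitive: u R v and v R w but not u R w.
R is not euclidean: u R v and u R u but not v R u.
(A) q → ⟨R⟩q is the dual of axiom T, which corresponds to reflexivity. R is reflexive — valid.
(B) the dual of axiom B: valid iff R is symmetric. R is not symmetric — not valid.
(C) the dual of axiom 4: valid iff R is transitive. R is not transitive — not valid.
(D) [R](q → r) → ([R]q → [R]r) is the K axiom; it holds on all frames — valid.
(E) ⟨R⟩q → [R]⟨R⟩q is axiom 5; it is valid on a frame exactly when R is euclidean. R is not euclidean, so not valid.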